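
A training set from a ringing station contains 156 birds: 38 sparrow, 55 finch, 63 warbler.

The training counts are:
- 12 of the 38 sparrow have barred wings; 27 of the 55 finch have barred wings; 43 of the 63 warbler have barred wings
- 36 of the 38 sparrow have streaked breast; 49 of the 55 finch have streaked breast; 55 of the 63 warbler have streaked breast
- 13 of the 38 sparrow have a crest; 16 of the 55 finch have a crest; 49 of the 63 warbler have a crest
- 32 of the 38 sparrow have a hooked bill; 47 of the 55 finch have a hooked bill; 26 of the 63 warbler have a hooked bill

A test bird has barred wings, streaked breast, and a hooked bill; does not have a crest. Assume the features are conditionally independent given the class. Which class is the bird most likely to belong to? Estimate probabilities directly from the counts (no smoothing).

finch

sparrow: (38/156) × (12/38) × (36/38) × (25/38) × (32/38) ≈ 0.0403737
finch: (55/156) × (27/55) × (49/55) × (39/55) × (47/55) ≈ 0.093435
warbler: (63/156) × (43/63) × (55/63) × (14/63) × (26/63) ≈ 0.0220692
Highest score → finch.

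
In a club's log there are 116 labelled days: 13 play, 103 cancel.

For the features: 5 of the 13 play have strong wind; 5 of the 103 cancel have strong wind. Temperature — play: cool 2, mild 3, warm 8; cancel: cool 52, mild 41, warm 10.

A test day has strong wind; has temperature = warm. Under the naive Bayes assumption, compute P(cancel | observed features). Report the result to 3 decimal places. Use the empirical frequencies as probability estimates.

play: (13/116) × (5/13) × (8/13) ≈ 0.0265252
cancel: (103/116) × (5/103) × (10/103) ≈ 0.0041848
P(cancel | x) = 0.0041848 / 0.03071 ≈ 0.136

0.136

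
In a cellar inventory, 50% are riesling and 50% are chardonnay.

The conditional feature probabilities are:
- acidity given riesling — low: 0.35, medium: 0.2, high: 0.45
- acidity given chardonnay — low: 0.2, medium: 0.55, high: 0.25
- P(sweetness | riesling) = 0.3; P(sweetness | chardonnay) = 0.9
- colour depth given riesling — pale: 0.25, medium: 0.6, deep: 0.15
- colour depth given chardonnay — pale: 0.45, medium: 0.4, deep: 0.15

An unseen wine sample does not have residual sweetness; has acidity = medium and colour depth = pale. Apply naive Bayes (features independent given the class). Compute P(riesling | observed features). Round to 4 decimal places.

0.5858

riesling: 0.5 × 0.2 × (1−0.3) × 0.25 = 0.0175
chardonnay: 0.5 × 0.55 × (1−0.9) × 0.45 = 0.012375
P(riesling | x) = 0.0175 / 0.029875 ≈ 0.5858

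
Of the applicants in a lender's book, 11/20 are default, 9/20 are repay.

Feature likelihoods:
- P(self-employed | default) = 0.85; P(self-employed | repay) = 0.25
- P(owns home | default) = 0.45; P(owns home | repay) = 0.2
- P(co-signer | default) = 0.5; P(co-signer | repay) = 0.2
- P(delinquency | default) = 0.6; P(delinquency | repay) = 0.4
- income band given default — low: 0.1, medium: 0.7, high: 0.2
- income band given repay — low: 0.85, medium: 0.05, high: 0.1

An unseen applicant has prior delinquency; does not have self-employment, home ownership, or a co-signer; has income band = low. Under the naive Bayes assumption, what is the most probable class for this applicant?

default: 0.55 × (1−0.85) × (1−0.45) × (1−0.5) × 0.6 × 0.1 = 0.00136125
repay: 0.45 × (1−0.25) × (1−0.2) × (1−0.2) × 0.4 × 0.85 = 0.07344
Highest score → repay.

repay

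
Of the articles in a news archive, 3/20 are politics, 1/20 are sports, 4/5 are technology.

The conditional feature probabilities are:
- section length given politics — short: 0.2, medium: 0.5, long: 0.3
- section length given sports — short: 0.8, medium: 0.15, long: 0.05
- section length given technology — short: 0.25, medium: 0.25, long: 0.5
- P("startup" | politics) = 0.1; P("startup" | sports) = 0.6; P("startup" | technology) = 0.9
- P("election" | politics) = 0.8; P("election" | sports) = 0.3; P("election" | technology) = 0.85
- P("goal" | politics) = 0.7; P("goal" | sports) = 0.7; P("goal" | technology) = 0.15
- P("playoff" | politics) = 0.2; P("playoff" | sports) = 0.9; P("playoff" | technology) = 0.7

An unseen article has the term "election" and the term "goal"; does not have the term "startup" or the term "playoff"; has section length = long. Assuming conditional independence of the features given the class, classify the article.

politics

politics: 0.15 × 0.3 × (1−0.1) × 0.8 × 0.7 × (1−0.2) = 0.018144
sports: 0.05 × 0.05 × (1−0.6) × 0.3 × 0.7 × (1−0.9) = 0.000021
technology: 0.8 × 0.5 × (1−0.9) × 0.85 × 0.15 × (1−0.7) = 0.00153
Highest score → politics.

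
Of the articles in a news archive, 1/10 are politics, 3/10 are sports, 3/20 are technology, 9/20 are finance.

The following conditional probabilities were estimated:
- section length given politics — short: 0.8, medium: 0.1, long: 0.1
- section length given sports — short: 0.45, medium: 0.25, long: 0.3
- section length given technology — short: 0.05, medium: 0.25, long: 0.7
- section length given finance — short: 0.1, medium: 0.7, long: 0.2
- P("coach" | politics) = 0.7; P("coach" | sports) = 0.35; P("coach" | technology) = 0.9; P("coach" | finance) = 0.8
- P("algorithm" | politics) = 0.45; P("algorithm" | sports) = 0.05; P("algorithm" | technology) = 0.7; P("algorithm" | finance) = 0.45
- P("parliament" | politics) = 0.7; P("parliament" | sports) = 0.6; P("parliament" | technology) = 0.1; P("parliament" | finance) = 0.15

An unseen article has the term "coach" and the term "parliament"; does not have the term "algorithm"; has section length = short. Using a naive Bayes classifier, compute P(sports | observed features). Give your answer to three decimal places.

0.521

politics: 0.1 × 0.8 × 0.7 × (1−0.45) × 0.7 = 0.02156
sports: 0.3 × 0.45 × 0.35 × (1−0.05) × 0.6 = 0.0269325
technology: 0.15 × 0.05 × 0.9 × (1−0.7) × 0.1 = 0.0002025
finance: 0.45 × 0.1 × 0.8 × (1−0.45) × 0.15 = 0.00297
P(sports | x) = 0.0269325 / 0.051665 ≈ 0.521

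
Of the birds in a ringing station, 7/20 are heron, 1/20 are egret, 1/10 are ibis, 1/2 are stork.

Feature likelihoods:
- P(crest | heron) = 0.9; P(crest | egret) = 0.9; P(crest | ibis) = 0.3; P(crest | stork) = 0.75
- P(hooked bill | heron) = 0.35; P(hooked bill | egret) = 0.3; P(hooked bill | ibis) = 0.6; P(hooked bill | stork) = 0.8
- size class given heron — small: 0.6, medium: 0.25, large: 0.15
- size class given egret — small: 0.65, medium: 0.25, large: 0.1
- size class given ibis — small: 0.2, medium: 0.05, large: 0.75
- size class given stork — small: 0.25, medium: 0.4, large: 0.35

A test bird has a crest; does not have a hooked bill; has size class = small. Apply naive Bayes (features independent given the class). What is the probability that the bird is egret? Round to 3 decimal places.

0.124

heron: 0.35 × 0.9 × (1−0.35) × 0.6 = 0.12285
egret: 0.05 × 0.9 × (1−0.3) × 0.65 = 0.020475
ibis: 0.1 × 0.3 × (1−0.6) × 0.2 = 0.0024
stork: 0.5 × 0.75 × (1−0.8) × 0.25 = 0.01875
P(egret | x) = 0.020475 / 0.164475 ≈ 0.124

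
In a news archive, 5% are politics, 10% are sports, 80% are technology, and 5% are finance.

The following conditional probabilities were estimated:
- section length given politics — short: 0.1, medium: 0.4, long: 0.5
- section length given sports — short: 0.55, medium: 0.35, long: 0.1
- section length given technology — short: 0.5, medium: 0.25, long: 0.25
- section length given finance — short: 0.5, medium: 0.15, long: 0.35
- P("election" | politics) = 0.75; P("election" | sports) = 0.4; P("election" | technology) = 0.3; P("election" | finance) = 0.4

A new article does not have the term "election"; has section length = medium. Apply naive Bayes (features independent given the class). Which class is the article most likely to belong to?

politics: 0.05 × 0.4 × (1−0.75) = 0.005
sports: 0.1 × 0.35 × (1−0.4) = 0.021
technology: 0.8 × 0.25 × (1−0.3) = 0.14
finance: 0.05 × 0.15 × (1−0.4) = 0.0045
Highest score → technology.

technology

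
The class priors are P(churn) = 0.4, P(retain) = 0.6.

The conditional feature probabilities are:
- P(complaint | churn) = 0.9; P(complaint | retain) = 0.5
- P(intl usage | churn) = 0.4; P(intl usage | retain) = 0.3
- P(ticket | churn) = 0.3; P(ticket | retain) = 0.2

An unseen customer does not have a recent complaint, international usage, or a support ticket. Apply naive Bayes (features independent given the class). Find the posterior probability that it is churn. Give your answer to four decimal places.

0.0909

churn: 0.4 × (1−0.9) × (1−0.4) × (1−0.3) = 0.0168
retain: 0.6 × (1−0.5) × (1−0.3) × (1−0.2) = 0.168
P(churn | x) = 0.0168 / 0.1848 ≈ 0.0909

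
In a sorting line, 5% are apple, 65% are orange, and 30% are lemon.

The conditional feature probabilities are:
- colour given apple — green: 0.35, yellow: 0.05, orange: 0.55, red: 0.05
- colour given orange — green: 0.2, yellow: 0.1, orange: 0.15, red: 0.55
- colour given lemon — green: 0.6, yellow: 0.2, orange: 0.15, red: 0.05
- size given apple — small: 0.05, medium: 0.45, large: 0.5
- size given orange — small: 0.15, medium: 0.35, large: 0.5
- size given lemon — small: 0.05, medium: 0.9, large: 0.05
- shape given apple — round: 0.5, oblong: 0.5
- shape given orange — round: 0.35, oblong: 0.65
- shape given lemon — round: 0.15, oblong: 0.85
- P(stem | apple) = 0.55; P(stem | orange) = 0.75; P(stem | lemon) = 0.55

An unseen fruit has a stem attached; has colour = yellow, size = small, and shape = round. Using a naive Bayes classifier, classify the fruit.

apple: 0.05 × 0.05 × 0.05 × 0.5 × 0.55 = 0.000034375
orange: 0.65 × 0.1 × 0.15 × 0.35 × 0.75 = 0.002559375
lemon: 0.3 × 0.2 × 0.05 × 0.15 × 0.55 = 0.0002475
Highest score → orange.

orange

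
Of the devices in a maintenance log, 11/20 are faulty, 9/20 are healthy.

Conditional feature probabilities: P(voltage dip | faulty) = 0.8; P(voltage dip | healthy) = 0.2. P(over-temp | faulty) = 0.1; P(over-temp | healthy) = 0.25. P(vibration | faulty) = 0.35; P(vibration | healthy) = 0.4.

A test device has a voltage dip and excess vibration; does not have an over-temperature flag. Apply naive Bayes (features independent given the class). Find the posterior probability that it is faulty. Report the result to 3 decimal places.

faulty: 0.55 × 0.8 × (1−0.1) × 0.35 = 0.1386
healthy: 0.45 × 0.2 × (1−0.25) × 0.4 = 0.027
P(faulty | x) = 0.1386 / 0.1656 ≈ 0.837

0.837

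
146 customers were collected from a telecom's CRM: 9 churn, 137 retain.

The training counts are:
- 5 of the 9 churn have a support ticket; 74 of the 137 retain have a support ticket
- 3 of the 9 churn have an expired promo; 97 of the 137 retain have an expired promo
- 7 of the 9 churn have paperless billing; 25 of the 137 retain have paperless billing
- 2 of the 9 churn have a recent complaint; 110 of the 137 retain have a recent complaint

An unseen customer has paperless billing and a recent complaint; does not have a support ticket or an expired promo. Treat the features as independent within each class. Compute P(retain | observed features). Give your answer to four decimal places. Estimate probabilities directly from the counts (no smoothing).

churn: (9/146) × (4/9) × (6/9) × (7/9) × (2/9) ≈ 0.00315689
retain: (137/146) × (63/137) × (40/137) × (25/137) × (110/137) ≈ 0.0184594
P(retain | x) = 0.0184594 / 0.02161629 ≈ 0.8540

0.8540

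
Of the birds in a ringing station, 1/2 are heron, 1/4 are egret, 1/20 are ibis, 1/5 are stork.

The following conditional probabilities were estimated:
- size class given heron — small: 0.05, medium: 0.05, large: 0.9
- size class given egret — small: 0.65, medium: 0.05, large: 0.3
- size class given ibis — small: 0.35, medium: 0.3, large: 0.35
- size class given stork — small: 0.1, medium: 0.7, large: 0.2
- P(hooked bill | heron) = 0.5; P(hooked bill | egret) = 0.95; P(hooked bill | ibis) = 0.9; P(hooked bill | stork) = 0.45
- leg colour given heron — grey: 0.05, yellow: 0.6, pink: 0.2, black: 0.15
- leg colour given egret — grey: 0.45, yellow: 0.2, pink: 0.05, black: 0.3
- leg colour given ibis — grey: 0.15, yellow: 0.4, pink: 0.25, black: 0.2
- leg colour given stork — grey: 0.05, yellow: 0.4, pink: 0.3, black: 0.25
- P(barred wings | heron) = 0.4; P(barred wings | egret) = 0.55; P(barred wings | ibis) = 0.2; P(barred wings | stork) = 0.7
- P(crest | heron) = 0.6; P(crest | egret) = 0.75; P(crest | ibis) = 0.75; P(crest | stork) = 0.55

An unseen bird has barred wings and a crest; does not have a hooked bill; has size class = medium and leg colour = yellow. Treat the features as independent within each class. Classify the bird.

stork

heron: 0.5 × 0.05 × (1−0.5) × 0.6 × 0.4 × 0.6 = 0.0018
egret: 0.25 × 0.05 × (1−0.95) × 0.2 × 0.55 × 0.75 = 0.0000515625
ibis: 0.05 × 0.3 × (1−0.9) × 0.4 × 0.2 × 0.75 = 0.00009
stork: 0.2 × 0.7 × (1−0.45) × 0.4 × 0.7 × 0.55 = 0.011858
Highest score → stork.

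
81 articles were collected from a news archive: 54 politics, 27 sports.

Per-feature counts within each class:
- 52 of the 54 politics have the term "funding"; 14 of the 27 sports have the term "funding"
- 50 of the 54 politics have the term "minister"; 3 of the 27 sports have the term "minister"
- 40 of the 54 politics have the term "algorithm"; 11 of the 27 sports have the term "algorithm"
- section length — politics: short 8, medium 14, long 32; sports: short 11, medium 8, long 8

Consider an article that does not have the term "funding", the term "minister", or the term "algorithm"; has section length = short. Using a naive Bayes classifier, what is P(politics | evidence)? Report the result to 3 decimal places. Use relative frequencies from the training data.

0.002

politics: (54/81) × (2/54) × (4/54) × (14/54) × (8/54) ≈ 0.0000702493
sports: (27/81) × (13/27) × (24/27) × (16/27) × (11/27) ≈ 0.0344422
P(politics | x) = 0.0000702493 / 0.0345124493 ≈ 0.002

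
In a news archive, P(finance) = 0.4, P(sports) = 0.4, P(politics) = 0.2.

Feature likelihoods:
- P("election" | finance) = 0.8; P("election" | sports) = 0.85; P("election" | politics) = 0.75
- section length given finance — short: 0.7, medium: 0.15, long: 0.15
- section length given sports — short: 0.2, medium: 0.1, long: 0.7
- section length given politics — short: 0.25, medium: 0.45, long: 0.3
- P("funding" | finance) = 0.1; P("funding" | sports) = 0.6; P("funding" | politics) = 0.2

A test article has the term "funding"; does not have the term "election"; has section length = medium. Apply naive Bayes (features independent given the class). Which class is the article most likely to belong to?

finance: 0.4 × (1−0.8) × 0.15 × 0.1 = 0.0012
sports: 0.4 × (1−0.85) × 0.1 × 0.6 = 0.0036
politics: 0.2 × (1−0.75) × 0.45 × 0.2 = 0.0045
Highest score → politics.

politics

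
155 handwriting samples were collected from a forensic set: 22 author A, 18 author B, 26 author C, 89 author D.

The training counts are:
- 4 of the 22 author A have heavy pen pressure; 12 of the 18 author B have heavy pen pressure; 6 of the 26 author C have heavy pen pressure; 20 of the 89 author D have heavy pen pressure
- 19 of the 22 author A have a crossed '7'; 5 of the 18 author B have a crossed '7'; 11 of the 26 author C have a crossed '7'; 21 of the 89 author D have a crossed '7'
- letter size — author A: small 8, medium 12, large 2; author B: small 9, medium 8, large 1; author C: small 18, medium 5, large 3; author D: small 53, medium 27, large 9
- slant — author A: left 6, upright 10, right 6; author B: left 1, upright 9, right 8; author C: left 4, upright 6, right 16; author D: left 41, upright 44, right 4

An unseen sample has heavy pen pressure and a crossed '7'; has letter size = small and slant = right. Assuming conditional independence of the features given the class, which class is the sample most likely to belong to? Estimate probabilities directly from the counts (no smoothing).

author C

author A: (22/155) × (4/22) × (19/22) × (8/22) × (6/22) ≈ 0.00221032
author B: (18/155) × (12/18) × (5/18) × (9/18) × (8/18) ≈ 0.00477897
author C: (26/155) × (6/26) × (11/26) × (18/26) × (16/26) ≈ 0.00697726
author D: (89/155) × (20/89) × (21/89) × (53/89) × (4/89) ≈ 0.000814861
Highest score → author C.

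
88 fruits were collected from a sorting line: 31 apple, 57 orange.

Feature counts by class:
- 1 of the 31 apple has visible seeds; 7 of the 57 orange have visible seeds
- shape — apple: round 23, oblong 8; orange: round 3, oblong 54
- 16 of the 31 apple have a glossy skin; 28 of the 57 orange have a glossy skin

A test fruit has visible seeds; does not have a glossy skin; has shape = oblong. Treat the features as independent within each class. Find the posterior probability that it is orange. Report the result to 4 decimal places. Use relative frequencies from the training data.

apple: (31/88) × (1/31) × (8/31) × (15/31) ≈ 0.00141898
orange: (57/88) × (7/57) × (54/57) × (29/57) ≈ 0.0383405
P(orange | x) = 0.0383405 / 0.03975948 ≈ 0.9643

0.9643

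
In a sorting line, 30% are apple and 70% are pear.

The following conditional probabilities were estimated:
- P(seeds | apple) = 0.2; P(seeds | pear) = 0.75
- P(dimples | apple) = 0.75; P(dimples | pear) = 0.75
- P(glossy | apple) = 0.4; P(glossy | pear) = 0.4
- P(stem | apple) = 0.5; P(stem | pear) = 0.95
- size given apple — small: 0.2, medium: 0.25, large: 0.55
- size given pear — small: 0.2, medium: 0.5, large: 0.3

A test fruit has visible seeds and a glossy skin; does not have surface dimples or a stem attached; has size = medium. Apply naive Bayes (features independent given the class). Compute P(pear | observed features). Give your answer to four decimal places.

apple: 0.3 × 0.2 × (1−0.75) × 0.4 × (1−0.5) × 0.25 = 0.00075
pear: 0.7 × 0.75 × (1−0.75) × 0.4 × (1−0.95) × 0.5 = 0.0013125
P(pear | x) = 0.0013125 / 0.0020625 ≈ 0.6364

0.6364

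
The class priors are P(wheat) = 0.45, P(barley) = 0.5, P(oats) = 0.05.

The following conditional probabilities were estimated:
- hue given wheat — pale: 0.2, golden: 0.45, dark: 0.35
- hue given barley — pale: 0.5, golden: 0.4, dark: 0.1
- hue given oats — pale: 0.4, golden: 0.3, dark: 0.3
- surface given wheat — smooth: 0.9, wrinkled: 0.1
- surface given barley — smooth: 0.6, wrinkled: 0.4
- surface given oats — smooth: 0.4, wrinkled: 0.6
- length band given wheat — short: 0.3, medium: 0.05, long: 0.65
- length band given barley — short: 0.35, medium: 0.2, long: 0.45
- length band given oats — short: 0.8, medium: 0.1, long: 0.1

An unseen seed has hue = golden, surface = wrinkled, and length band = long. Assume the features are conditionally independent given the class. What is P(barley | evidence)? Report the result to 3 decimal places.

wheat: 0.45 × 0.45 × 0.1 × 0.65 = 0.0131625
barley: 0.5 × 0.4 × 0.4 × 0.45 = 0.036
oats: 0.05 × 0.3 × 0.6 × 0.1 = 0.0009
P(barley | x) = 0.036 / 0.0500625 ≈ 0.719

0.719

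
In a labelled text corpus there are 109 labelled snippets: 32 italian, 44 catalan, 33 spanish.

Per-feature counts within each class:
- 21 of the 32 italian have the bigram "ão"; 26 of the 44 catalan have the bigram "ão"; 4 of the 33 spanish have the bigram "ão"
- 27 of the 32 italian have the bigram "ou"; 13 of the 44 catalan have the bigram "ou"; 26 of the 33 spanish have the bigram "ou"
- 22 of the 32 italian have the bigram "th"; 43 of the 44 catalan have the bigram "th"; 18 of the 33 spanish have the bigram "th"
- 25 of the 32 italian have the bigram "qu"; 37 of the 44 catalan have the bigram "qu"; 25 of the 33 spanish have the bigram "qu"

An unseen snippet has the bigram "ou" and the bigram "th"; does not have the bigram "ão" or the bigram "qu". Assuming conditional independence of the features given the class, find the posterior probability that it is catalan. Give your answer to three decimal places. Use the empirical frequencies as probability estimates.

italian: (32/109) × (11/32) × (27/32) × (22/32) × (7/32) ≈ 0.0128056
catalan: (44/109) × (18/44) × (13/44) × (43/44) × (7/44) ≈ 0.00758574
spanish: (33/109) × (29/33) × (26/33) × (18/33) × (8/33) ≈ 0.0277182
P(catalan | x) = 0.00758574 / 0.04810954 ≈ 0.158

0.158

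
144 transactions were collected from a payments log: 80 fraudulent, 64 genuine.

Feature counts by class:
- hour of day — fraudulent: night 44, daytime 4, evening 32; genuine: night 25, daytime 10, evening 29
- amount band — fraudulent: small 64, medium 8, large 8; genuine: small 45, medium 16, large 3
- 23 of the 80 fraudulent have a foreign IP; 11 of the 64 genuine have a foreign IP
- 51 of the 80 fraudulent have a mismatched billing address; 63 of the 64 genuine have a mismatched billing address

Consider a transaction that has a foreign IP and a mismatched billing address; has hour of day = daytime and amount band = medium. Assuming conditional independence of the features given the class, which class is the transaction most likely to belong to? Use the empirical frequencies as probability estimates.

fraudulent: (80/144) × (4/80) × (8/80) × (23/80) × (51/80) ≈ 0.000509115
genuine: (64/144) × (10/64) × (16/64) × (11/64) × (63/64) = 0.00293731689453125
Highest score → genuine.

genuine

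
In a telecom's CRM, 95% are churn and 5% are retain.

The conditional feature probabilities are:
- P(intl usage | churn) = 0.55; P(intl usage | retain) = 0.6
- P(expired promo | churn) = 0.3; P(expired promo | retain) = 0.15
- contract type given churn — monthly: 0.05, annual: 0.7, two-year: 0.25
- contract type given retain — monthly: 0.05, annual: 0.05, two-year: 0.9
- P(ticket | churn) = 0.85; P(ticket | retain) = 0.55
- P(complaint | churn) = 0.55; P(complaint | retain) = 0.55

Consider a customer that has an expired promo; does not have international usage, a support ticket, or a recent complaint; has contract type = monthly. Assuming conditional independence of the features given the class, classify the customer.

churn: 0.95 × (1−0.55) × 0.3 × 0.05 × (1−0.85) × (1−0.55) = 0.00043284375
retain: 0.05 × (1−0.6) × 0.15 × 0.05 × (1−0.55) × (1−0.55) = 0.000030375
Highest score → churn.

churn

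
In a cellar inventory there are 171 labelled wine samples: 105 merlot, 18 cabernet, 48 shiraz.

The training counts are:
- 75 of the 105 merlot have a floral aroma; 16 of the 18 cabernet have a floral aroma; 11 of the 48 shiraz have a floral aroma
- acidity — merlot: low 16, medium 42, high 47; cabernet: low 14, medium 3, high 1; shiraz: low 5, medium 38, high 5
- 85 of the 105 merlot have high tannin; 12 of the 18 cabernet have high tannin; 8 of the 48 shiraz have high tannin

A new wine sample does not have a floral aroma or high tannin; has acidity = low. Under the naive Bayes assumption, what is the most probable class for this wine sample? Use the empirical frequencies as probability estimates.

merlot: (105/171) × (30/105) × (16/105) × (20/105) ≈ 0.0050921
cabernet: (18/171) × (2/18) × (14/18) × (6/18) ≈ 0.00303227
shiraz: (48/171) × (37/48) × (5/48) × (40/48) ≈ 0.0187825
Highest score → shiraz.

shiraz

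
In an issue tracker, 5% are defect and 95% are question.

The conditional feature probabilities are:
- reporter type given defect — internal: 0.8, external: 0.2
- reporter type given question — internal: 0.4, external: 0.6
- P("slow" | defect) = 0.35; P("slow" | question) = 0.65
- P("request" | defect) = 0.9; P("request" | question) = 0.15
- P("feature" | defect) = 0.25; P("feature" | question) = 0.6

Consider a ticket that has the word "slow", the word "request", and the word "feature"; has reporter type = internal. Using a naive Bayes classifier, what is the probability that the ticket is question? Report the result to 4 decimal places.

0.8759

defect: 0.05 × 0.8 × 0.35 × 0.9 × 0.25 = 0.00315
question: 0.95 × 0.4 × 0.65 × 0.15 × 0.6 = 0.02223
P(question | x) = 0.02223 / 0.02538 ≈ 0.8759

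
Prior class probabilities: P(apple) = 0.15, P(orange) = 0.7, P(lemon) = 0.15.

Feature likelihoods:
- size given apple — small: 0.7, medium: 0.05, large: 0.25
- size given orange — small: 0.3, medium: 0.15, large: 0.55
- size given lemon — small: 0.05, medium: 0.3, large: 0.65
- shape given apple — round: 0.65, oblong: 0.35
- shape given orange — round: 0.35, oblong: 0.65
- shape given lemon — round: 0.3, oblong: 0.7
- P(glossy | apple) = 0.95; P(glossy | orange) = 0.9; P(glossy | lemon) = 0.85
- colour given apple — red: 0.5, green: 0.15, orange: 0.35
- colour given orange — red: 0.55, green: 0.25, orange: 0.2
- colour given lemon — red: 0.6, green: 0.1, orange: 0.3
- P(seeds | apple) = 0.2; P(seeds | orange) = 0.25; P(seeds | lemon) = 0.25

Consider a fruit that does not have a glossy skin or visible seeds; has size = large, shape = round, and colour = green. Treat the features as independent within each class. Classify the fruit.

apple: 0.15 × 0.25 × 0.65 × (1−0.95) × 0.15 × (1−0.2) = 0.00014625
orange: 0.7 × 0.55 × 0.35 × (1−0.9) × 0.25 × (1−0.25) = 0.0025265625
lemon: 0.15 × 0.65 × 0.3 × (1−0.85) × 0.1 × (1−0.25) = 0.0003290625
Highest score → orange.

orange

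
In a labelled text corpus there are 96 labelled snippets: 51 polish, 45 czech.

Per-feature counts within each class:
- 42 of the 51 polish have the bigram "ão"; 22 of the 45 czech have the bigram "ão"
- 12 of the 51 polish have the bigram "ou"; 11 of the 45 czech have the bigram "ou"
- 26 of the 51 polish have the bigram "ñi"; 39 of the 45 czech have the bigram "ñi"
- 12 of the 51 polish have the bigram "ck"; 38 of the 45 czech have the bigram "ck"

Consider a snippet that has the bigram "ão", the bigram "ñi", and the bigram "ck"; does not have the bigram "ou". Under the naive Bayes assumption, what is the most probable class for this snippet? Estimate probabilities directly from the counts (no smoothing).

czech

polish: (51/96) × (42/51) × (39/51) × (26/51) × (12/51) ≈ 0.0401316
czech: (45/96) × (22/45) × (34/45) × (39/45) × (38/45) ≈ 0.126719
Highest score → czech.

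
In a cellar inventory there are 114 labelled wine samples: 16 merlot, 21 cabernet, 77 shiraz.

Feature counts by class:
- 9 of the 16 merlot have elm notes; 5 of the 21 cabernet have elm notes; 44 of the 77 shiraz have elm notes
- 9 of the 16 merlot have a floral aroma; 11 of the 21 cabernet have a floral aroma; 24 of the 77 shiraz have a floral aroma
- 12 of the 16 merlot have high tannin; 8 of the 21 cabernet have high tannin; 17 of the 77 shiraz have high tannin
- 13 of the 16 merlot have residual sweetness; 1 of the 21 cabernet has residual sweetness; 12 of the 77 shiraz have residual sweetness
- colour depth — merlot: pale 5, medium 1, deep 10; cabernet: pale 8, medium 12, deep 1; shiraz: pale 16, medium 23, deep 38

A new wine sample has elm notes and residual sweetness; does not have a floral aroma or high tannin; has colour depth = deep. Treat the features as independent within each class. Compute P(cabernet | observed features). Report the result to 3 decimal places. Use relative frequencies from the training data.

merlot: (16/114) × (9/16) × (7/16) × (4/16) × (13/16) × (10/16) ≈ 0.00438489
cabernet: (21/114) × (5/21) × (10/21) × (13/21) × (1/21) × (1/21) ≈ 0.0000293178
shiraz: (77/114) × (44/77) × (53/77) × (60/77) × (12/77) × (38/77) ≈ 0.0159212
P(cabernet | x) = 0.0000293178 / 0.0203354078 ≈ 0.001

0.001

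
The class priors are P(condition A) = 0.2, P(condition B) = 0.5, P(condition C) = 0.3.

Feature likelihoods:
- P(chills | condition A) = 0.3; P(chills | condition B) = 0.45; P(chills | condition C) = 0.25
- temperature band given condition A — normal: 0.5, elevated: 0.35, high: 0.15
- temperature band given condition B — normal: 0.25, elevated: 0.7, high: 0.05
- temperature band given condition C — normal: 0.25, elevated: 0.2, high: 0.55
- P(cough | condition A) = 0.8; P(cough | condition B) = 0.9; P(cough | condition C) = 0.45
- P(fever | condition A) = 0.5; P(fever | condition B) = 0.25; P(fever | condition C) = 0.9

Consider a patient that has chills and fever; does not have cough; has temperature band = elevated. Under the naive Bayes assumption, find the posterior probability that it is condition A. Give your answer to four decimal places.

0.1560

condition A: 0.2 × 0.3 × 0.35 × (1−0.8) × 0.5 = 0.0021
condition B: 0.5 × 0.45 × 0.7 × (1−0.9) × 0.25 = 0.0039375
condition C: 0.3 × 0.25 × 0.2 × (1−0.45) × 0.9 = 0.007425
P(condition A | x) = 0.0021 / 0.0134625 ≈ 0.1560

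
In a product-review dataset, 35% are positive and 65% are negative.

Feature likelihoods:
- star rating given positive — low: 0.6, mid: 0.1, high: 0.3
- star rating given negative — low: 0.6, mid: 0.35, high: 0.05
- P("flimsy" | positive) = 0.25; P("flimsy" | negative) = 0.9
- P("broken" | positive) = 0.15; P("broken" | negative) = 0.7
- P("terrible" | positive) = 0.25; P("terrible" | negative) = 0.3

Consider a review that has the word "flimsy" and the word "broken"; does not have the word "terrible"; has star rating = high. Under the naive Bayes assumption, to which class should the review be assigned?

negative

positive: 0.35 × 0.3 × 0.25 × 0.15 × (1−0.25) = 0.002953125
negative: 0.65 × 0.05 × 0.9 × 0.7 × (1−0.3) = 0.0143325
Highest score → negative.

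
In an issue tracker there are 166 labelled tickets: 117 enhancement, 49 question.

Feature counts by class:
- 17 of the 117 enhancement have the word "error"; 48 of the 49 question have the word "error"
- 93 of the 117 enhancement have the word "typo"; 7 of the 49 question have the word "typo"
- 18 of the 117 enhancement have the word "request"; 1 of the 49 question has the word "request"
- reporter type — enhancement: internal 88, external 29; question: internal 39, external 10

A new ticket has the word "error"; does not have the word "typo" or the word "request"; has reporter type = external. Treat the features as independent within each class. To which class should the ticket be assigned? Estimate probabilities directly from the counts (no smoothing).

enhancement: (117/166) × (17/117) × (24/117) × (99/117) × (29/117) ≈ 0.00440583
question: (49/166) × (48/49) × (42/49) × (48/49) × (10/49) ≈ 0.0495491
Highest score → question.

question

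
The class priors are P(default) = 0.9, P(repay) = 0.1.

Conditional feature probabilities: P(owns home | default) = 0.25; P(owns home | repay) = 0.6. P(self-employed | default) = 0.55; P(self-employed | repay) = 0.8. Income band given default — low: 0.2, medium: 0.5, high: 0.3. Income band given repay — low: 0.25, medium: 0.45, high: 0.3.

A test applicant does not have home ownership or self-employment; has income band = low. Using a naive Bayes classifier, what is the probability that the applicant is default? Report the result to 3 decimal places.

default: 0.9 × (1−0.25) × (1−0.55) × 0.2 = 0.06075
repay: 0.1 × (1−0.6) × (1−0.8) × 0.25 = 0.002
P(default | x) = 0.06075 / 0.06275 ≈ 0.968

0.968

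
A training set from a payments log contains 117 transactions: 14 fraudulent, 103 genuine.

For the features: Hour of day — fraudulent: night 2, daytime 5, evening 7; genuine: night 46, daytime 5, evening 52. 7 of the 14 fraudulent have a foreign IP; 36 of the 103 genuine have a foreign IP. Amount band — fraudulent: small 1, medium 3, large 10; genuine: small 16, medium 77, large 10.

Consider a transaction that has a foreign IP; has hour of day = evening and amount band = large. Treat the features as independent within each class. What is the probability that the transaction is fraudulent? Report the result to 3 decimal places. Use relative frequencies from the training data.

0.586

fraudulent: (14/117) × (7/14) × (7/14) × (10/14) ≈ 0.0213675
genuine: (103/117) × (52/103) × (36/103) × (10/103) ≈ 0.0150815
P(fraudulent | x) = 0.0213675 / 0.036449 ≈ 0.586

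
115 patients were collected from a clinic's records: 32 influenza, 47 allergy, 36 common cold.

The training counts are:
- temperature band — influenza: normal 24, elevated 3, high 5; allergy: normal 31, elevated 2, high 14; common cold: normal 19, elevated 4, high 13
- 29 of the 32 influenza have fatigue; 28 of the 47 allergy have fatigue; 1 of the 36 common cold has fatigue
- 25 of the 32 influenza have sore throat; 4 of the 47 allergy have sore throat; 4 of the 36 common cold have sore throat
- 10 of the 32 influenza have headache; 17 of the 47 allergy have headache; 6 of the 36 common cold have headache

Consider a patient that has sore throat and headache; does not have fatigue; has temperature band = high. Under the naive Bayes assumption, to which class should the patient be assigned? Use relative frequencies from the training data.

influenza: (32/115) × (5/32) × (3/32) × (25/32) × (10/32) ≈ 0.000995138
allergy: (47/115) × (14/47) × (19/47) × (4/47) × (17/47) ≈ 0.00151495
common cold: (36/115) × (13/36) × (35/36) × (4/36) × (6/36) ≈ 0.00203525
Highest score → common cold.

common cold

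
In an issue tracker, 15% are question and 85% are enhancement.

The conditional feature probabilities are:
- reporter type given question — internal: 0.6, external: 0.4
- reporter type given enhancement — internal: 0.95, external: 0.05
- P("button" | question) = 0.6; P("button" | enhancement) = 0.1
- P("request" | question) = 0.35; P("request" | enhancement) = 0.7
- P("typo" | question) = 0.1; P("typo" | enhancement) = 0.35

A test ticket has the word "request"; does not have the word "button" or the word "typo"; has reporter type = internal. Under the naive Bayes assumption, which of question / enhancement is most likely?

enhancement

question: 0.15 × 0.6 × (1−0.6) × 0.35 × (1−0.1) = 0.01134
enhancement: 0.85 × 0.95 × (1−0.1) × 0.7 × (1−0.35) = 0.33067125
Highest score → enhancement.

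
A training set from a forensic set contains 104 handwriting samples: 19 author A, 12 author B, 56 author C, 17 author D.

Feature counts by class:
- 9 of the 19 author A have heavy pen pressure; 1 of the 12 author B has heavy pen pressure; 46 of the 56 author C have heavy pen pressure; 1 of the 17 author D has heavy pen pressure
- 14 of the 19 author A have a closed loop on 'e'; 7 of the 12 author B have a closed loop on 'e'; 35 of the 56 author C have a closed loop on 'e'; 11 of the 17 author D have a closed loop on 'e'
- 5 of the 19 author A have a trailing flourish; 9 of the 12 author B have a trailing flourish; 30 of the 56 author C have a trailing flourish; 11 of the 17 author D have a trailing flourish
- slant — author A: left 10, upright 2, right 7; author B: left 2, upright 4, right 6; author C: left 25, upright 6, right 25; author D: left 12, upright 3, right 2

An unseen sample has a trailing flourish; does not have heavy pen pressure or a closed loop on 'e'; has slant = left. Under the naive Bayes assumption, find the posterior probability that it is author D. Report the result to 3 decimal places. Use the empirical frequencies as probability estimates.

author A: (19/104) × (10/19) × (5/19) × (5/19) × (10/19) ≈ 0.00350466
author B: (12/104) × (11/12) × (5/12) × (9/12) × (2/12) ≈ 0.00550881
author C: (56/104) × (10/56) × (21/56) × (30/56) × (25/56) ≈ 0.00862349
author D: (17/104) × (16/17) × (6/17) × (11/17) × (12/17) ≈ 0.0248008
P(author D | x) = 0.0248008 / 0.04243776 ≈ 0.584

0.584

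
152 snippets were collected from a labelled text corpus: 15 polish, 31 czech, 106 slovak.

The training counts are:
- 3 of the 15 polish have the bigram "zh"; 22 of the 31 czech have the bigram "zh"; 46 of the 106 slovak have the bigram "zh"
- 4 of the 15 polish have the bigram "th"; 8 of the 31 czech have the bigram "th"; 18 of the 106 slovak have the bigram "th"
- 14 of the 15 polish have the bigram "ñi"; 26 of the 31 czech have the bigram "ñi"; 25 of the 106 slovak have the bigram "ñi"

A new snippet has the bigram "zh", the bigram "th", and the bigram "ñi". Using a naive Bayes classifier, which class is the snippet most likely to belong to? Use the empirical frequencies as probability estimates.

polish: (15/152) × (3/15) × (4/15) × (14/15) ≈ 0.00491228
czech: (31/152) × (22/31) × (8/31) × (26/31) ≈ 0.031327
slovak: (106/152) × (46/106) × (18/106) × (25/106) ≈ 0.0121203
Highest score → czech.

czech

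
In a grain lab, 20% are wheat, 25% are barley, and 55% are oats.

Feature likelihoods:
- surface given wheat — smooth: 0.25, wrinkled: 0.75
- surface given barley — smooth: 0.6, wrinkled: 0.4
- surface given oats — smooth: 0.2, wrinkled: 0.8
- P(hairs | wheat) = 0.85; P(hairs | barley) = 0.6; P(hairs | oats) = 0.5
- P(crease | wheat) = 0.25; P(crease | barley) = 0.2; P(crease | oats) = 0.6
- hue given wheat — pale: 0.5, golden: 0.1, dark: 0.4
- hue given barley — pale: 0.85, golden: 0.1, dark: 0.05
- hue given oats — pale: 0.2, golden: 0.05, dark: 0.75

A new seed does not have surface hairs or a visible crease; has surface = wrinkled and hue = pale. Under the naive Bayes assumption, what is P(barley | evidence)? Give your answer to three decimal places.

0.511

wheat: 0.2 × 0.75 × (1−0.85) × (1−0.25) × 0.5 = 0.0084375
barley: 0.25 × 0.4 × (1−0.6) × (1−0.2) × 0.85 = 0.0272
oats: 0.55 × 0.8 × (1−0.5) × (1−0.6) × 0.2 = 0.0176
P(barley | x) = 0.0272 / 0.0532375 ≈ 0.511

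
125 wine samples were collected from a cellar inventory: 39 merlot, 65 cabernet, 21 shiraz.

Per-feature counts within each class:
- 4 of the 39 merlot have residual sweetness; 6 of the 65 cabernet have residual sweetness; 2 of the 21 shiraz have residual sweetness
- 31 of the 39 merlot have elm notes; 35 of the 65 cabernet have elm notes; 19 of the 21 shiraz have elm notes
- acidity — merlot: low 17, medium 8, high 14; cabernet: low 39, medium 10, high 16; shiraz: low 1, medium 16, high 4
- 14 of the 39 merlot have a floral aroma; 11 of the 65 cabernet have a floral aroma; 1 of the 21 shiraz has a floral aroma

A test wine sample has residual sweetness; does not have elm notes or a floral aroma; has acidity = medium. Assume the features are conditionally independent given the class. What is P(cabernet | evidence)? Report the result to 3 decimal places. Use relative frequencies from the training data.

merlot: (39/125) × (4/39) × (8/39) × (8/39) × (25/39) ≈ 0.00086313
cabernet: (65/125) × (6/65) × (30/65) × (10/65) × (54/65) ≈ 0.0028315
shiraz: (21/125) × (2/21) × (2/21) × (16/21) × (20/21) ≈ 0.00110571
P(cabernet | x) = 0.0028315 / 0.00480034 ≈ 0.590

0.590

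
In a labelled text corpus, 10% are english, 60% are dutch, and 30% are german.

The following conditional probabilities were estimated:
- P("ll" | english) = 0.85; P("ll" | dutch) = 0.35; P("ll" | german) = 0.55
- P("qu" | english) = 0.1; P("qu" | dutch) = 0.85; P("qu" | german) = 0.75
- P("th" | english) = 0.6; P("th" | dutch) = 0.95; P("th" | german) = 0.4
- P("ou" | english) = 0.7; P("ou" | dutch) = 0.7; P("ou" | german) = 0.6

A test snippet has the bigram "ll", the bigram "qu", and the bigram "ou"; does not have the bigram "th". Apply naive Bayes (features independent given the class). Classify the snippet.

english: 0.1 × 0.85 × 0.1 × (1−0.6) × 0.7 = 0.00238
dutch: 0.6 × 0.35 × 0.85 × (1−0.95) × 0.7 = 0.0062475
german: 0.3 × 0.55 × 0.75 × (1−0.4) × 0.6 = 0.04455
Highest score → german.

german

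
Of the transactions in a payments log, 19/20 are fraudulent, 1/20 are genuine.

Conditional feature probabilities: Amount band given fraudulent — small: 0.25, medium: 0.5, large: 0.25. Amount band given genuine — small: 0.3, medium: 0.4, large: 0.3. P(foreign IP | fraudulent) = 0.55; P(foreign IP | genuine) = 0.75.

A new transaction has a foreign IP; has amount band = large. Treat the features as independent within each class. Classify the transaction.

fraudulent: 0.95 × 0.25 × 0.55 = 0.130625
genuine: 0.05 × 0.3 × 0.75 = 0.01125
Highest score → fraudulent.

fraudulent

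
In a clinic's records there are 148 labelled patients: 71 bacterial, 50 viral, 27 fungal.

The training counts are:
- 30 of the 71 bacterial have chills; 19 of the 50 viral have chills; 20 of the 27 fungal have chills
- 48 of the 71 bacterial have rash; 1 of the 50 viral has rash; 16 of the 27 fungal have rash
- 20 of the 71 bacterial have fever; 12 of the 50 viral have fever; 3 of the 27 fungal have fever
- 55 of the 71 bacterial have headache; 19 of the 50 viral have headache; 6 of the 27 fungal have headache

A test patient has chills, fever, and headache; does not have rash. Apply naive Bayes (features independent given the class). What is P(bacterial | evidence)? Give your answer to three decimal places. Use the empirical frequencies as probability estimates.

bacterial: (71/148) × (30/71) × (23/71) × (20/71) × (55/71) ≈ 0.0143286
viral: (50/148) × (19/50) × (49/50) × (12/50) × (19/50) ≈ 0.0114739
fungal: (27/148) × (20/27) × (11/27) × (3/27) × (6/27) ≈ 0.00135938
P(bacterial | x) = 0.0143286 / 0.02716188 ≈ 0.528

0.528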